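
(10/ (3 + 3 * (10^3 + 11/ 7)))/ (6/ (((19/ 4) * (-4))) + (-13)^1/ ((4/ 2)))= -190/ 389499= -0.00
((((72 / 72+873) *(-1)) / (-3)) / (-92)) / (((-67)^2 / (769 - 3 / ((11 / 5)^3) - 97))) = -5662361 / 11949718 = -0.47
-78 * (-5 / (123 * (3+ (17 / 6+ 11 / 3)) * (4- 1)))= 260 / 2337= 0.11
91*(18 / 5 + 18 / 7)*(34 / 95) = 200.99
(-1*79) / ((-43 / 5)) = 395 / 43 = 9.19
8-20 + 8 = -4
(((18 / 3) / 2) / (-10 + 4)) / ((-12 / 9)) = 0.38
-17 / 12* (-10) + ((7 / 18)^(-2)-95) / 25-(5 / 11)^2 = 9271069 / 889350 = 10.42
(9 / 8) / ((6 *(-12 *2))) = -1 / 128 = -0.01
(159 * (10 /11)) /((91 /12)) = 19.06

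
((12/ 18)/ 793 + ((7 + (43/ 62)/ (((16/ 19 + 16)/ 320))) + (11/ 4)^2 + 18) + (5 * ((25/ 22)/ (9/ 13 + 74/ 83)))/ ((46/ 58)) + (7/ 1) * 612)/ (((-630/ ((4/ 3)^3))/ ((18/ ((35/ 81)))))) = -8845330019954068/ 13020676643975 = -679.33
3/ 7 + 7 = 52/ 7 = 7.43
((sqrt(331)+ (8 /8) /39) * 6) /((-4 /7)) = -21 * sqrt(331) /2- 7 /26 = -191.30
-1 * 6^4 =-1296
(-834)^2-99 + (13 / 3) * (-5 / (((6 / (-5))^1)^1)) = 12518551 / 18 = 695475.06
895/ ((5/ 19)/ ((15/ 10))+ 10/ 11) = 112233/ 136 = 825.24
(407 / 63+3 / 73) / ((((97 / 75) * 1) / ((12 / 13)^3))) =33120000 / 8376823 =3.95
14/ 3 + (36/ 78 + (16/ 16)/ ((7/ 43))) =3077/ 273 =11.27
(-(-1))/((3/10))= 10/3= 3.33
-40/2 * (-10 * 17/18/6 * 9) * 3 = 850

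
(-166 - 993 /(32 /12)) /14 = -4307 /112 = -38.46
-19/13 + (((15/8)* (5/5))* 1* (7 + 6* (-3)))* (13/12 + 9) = -87123/416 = -209.43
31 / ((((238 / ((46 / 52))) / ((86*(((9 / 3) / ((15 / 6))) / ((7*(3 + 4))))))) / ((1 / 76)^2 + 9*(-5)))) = -10.92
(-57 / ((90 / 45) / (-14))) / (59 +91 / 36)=14364 / 2215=6.48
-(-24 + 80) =-56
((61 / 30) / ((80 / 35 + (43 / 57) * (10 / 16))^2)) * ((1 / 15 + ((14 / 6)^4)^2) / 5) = 995337508082176 / 21174971673375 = 47.01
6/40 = 3/20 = 0.15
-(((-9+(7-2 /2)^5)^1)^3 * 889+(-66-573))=-416544760842768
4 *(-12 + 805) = 3172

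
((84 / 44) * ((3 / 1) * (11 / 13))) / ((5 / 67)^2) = 282807 / 325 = 870.18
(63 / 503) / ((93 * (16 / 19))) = 0.00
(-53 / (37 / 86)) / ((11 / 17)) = -77486 / 407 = -190.38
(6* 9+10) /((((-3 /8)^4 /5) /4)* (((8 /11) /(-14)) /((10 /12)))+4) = 252313600 /15769357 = 16.00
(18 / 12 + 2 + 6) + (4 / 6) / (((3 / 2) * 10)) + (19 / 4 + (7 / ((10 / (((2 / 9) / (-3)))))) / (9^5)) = 455799203 / 31886460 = 14.29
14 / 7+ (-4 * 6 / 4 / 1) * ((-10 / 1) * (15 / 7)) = 914 / 7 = 130.57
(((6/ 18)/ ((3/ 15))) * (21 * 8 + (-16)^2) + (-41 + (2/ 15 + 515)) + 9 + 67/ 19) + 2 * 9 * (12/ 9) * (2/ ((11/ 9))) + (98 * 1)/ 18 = 11643799/ 9405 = 1238.04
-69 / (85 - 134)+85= 4234 / 49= 86.41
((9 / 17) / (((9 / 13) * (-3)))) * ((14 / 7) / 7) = -26 / 357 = -0.07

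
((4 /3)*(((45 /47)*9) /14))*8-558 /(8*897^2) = 772414441 /117651716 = 6.57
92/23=4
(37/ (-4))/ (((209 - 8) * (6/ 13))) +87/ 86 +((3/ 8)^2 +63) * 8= 52484125/ 103716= 506.04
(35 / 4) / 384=35 / 1536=0.02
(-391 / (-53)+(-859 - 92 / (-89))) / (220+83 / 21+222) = -84256788 / 44174705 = -1.91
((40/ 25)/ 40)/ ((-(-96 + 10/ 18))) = 9/ 21475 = 0.00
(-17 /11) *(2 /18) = -17 /99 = -0.17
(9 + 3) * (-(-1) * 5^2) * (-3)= -900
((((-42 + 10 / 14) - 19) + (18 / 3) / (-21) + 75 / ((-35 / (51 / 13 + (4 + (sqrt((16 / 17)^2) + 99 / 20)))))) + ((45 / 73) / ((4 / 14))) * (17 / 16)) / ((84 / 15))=-1587918635 / 101186176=-15.69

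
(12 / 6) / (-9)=-2 / 9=-0.22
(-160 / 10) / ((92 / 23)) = -4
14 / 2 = 7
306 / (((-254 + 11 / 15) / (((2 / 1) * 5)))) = -45900 / 3799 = -12.08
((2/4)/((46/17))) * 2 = 17/46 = 0.37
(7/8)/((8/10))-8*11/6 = -1303/96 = -13.57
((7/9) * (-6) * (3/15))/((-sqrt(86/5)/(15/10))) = 7 * sqrt(430)/430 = 0.34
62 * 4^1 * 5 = 1240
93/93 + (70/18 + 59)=575/9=63.89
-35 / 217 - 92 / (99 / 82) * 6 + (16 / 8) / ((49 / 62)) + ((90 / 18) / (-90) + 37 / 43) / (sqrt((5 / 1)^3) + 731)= -73083003320461 / 160677887832 - 3115 * sqrt(5) / 413498664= -454.84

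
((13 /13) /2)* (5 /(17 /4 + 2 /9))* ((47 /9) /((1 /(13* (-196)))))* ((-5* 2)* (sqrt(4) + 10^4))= 17111421600 /23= 743974852.17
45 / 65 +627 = 8160 / 13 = 627.69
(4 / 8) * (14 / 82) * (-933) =-6531 / 82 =-79.65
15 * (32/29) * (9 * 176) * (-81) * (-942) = 58013936640/29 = 2000480573.79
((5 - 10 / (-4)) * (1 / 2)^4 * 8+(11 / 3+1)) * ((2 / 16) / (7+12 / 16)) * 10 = 505 / 372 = 1.36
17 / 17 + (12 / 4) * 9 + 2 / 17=478 / 17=28.12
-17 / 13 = -1.31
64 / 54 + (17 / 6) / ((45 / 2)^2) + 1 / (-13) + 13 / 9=202042 / 78975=2.56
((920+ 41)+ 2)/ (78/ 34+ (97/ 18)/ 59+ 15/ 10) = 8693001/ 35074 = 247.85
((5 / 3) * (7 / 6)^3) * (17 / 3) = 29155 / 1944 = 15.00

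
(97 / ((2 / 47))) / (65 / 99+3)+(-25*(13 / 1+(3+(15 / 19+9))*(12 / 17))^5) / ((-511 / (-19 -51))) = -3300181714668255548480201 / 185812119823998236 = -17760852.83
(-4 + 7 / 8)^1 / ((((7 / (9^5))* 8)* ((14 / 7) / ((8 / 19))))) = -1476225 / 2128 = -693.71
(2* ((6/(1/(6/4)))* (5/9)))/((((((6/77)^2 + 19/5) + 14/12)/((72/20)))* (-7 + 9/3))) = -1600830/884501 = -1.81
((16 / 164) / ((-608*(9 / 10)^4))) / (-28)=625 / 71554266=0.00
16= 16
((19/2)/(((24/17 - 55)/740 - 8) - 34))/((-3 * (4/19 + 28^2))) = 227069/2365841370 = 0.00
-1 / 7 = -0.14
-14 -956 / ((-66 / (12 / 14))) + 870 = 66868 / 77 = 868.42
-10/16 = -0.62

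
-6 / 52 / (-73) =0.00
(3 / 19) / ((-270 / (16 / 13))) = -8 / 11115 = -0.00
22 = 22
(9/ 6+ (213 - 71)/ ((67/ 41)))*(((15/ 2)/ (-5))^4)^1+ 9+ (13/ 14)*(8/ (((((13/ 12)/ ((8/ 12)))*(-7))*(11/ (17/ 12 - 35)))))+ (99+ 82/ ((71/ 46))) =150302513411/ 246146208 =610.62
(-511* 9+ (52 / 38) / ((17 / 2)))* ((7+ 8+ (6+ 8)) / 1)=-43077325 / 323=-133366.33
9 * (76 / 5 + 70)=766.80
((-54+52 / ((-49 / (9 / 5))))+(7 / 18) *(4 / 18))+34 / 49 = -1094053 / 19845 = -55.13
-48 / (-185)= 48 / 185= 0.26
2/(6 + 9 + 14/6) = 3/26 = 0.12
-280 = -280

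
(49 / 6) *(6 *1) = 49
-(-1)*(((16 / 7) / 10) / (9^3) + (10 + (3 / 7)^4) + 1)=96566084 / 8751645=11.03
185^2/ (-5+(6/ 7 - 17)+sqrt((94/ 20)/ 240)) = -85097040000/ 52567297 - 33540500 * sqrt(282)/ 52567297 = -1629.54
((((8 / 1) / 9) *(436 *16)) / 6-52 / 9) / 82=13874 / 1107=12.53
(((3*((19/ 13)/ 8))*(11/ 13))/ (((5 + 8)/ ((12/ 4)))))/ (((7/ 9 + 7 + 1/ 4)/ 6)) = 50787/ 634933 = 0.08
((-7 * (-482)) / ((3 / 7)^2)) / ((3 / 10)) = 61231.85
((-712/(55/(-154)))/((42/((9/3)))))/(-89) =-8/5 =-1.60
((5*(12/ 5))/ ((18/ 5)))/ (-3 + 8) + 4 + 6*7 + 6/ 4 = 289/ 6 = 48.17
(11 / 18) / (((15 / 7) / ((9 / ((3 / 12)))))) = 154 / 15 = 10.27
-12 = -12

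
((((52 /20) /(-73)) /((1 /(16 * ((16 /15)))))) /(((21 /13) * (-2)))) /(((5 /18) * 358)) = 21632 /11433625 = 0.00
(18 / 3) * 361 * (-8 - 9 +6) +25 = -23801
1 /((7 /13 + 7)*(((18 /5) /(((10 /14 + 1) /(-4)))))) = -65 /4116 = -0.02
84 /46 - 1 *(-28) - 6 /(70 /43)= 26.14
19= 19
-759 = -759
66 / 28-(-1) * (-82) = -1115 / 14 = -79.64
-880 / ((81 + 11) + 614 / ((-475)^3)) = -9.57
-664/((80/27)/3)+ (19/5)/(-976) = -3280843/4880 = -672.30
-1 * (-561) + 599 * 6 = 4155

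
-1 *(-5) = 5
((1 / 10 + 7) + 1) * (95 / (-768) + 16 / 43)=2.01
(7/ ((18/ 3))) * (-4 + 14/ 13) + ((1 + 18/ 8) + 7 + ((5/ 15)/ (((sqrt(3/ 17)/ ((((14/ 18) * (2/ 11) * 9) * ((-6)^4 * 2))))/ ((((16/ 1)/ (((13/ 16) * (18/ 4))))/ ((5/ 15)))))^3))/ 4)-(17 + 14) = 91313998217676.12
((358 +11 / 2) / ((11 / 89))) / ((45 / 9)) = 588.21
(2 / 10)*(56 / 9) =56 / 45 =1.24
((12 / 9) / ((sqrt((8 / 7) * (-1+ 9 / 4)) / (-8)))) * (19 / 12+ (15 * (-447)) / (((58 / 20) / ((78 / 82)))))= 125427236 * sqrt(70) / 53505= 19613.11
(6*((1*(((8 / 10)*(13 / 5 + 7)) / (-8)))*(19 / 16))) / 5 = -171 / 125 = -1.37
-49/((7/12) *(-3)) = 28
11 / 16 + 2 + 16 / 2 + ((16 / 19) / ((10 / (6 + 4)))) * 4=14.06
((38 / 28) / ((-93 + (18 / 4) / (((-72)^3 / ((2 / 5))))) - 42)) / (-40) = 49248 / 195955207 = 0.00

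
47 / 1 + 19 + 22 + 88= 176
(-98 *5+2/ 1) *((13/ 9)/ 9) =-6344/ 81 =-78.32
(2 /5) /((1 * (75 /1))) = 2 /375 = 0.01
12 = 12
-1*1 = -1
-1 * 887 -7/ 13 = -11538/ 13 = -887.54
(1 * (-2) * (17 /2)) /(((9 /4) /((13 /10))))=-9.82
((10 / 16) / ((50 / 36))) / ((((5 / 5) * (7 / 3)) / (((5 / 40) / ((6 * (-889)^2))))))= 9 / 1770319040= 0.00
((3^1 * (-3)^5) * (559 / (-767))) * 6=188082 / 59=3187.83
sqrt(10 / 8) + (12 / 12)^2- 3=-0.88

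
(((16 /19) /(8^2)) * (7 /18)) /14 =1 /2736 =0.00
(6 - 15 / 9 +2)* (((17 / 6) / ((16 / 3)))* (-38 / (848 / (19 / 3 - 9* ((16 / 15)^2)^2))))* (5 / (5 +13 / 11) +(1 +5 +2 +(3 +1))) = 9404945641 / 915840000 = 10.27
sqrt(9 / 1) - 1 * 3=0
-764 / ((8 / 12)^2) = -1719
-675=-675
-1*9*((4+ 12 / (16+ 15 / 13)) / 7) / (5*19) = -9432 / 148295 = -0.06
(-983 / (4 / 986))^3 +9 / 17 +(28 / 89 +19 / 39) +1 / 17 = -6715909673075822865445 / 472056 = -14226934247368580.98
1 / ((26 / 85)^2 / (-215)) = -1553375 / 676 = -2297.89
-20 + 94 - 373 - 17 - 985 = -1301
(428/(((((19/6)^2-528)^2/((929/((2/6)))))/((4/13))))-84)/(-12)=31126360267/4520237917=6.89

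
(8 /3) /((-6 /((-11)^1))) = 44 /9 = 4.89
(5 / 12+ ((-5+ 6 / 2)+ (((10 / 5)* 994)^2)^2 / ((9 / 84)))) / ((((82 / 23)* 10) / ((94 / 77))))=57305366837672741 / 11480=4991756693177.07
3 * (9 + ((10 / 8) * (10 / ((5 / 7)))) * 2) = 132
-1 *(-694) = 694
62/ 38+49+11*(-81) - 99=-17848/ 19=-939.37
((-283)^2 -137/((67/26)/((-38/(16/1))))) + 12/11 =236477817/2948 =80216.36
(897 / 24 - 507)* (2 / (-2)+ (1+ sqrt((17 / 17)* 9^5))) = -912951 / 8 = -114118.88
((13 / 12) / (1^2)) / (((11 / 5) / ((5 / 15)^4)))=0.01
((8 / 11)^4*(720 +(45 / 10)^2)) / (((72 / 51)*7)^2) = 217328 / 102487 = 2.12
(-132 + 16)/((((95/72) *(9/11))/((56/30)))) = -285824/1425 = -200.58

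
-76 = -76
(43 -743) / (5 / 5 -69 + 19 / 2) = 1400 / 117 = 11.97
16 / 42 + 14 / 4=163 / 42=3.88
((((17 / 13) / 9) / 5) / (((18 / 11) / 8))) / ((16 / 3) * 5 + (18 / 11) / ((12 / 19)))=16456 / 3388905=0.00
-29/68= -0.43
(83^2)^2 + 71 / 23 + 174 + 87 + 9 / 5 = 5457737492 / 115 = 47458586.89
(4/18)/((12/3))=1/18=0.06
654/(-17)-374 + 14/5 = -409.67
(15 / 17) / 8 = 0.11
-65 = -65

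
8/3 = 2.67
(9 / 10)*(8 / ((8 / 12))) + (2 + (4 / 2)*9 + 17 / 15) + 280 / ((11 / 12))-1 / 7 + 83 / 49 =338.94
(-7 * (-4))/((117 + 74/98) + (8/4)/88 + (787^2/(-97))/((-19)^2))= 2113906256/7556472229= 0.28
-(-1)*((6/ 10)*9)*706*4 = 76248/ 5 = 15249.60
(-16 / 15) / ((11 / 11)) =-16 / 15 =-1.07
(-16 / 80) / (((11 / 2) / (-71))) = 142 / 55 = 2.58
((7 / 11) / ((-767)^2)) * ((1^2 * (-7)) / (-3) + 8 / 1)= 0.00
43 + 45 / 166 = 7183 / 166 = 43.27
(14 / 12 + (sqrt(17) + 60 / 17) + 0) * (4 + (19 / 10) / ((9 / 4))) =218 * sqrt(17) / 45 + 52211 / 2295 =42.72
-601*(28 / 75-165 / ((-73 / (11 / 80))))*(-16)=36017329 / 5475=6578.51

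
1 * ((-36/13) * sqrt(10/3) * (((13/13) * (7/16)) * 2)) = -21 * sqrt(30)/26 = -4.42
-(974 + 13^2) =-1143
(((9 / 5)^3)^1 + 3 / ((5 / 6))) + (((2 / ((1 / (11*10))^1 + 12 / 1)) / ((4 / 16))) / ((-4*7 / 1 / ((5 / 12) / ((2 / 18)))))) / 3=9.40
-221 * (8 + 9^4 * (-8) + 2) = 11597638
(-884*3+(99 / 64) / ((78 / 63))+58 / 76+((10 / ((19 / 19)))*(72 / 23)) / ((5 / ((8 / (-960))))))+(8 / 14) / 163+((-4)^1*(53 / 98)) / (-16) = -76951675711227 / 29039454080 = -2649.90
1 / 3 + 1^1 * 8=25 / 3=8.33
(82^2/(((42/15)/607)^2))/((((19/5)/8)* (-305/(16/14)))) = -2492800.50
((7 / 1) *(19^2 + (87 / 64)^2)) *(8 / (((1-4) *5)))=-2080715 / 1536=-1354.63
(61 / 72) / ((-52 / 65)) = -305 / 288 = -1.06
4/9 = 0.44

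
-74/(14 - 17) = 74/3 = 24.67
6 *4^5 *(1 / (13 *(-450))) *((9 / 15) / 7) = -1024 / 11375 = -0.09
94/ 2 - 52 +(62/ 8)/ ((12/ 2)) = -89/ 24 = -3.71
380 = 380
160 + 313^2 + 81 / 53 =5200918 / 53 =98130.53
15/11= 1.36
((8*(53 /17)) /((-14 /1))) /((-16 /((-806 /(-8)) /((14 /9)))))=192231 /26656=7.21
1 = 1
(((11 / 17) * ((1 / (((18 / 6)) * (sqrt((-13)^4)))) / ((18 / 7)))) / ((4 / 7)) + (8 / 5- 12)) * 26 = -270.38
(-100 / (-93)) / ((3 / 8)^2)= 7.65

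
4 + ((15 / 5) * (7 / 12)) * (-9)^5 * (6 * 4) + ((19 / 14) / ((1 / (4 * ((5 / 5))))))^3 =-850603650 / 343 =-2479894.02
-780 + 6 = -774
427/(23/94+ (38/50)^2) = 25086250/48309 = 519.29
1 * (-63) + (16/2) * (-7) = -119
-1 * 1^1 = -1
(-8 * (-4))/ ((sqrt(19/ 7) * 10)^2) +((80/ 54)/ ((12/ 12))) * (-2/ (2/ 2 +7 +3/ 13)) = -332216/ 1372275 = -0.24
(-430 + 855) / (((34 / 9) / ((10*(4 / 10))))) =450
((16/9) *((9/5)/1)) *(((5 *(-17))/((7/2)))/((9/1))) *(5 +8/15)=-45152/945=-47.78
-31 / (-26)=1.19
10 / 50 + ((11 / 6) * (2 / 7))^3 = 15916 / 46305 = 0.34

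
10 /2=5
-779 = -779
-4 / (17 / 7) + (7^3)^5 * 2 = 161417091338034 / 17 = 9495123019884.35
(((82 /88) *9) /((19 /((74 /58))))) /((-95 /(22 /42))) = -4551 /1465660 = -0.00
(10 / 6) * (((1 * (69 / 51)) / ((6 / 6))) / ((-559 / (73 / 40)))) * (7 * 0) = 0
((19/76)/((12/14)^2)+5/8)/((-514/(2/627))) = -139/23204016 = -0.00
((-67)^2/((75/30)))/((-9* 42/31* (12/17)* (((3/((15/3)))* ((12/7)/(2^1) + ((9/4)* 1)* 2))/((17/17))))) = -2365703/36450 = -64.90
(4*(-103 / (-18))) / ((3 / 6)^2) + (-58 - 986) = -8572 / 9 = -952.44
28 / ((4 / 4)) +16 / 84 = 592 / 21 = 28.19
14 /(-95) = -14 /95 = -0.15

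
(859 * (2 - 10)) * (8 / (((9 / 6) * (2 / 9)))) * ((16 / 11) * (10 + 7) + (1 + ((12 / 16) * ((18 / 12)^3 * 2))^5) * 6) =-3295635439.51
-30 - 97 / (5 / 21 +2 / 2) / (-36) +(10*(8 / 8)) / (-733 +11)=-3135401 / 112632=-27.84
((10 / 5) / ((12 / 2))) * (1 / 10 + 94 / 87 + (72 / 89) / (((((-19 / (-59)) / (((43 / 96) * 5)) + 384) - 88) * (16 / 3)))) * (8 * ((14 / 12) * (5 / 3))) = 2404584228739 / 392677603812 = 6.12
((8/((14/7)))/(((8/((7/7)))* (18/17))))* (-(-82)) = 697/18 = 38.72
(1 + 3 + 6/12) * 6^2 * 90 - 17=14563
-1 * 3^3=-27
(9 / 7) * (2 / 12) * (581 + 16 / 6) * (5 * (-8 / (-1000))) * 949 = 1661699 / 350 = 4747.71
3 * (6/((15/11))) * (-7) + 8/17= -7814/85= -91.93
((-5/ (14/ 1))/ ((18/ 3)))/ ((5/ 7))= -1/ 12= -0.08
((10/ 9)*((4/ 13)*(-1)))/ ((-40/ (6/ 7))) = 2/ 273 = 0.01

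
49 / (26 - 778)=-49 / 752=-0.07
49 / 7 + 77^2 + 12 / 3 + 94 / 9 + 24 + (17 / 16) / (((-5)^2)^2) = 537700153 / 90000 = 5974.45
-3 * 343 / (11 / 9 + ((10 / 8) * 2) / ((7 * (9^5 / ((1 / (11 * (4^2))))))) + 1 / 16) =-149716141344 / 186922895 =-800.95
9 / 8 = 1.12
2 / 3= 0.67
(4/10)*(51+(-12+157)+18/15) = 78.88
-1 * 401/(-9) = 44.56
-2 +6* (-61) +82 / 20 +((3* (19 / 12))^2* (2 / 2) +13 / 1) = -26267 / 80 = -328.34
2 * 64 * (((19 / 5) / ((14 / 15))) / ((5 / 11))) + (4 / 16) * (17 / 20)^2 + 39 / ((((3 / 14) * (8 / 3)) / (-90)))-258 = -58842617 / 11200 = -5253.81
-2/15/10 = -1/75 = -0.01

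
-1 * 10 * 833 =-8330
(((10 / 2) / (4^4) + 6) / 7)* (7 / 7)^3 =1541 / 1792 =0.86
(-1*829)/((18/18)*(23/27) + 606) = -22383/16385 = -1.37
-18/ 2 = -9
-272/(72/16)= -544/9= -60.44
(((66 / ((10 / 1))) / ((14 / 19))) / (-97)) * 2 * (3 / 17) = -1881 / 57715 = -0.03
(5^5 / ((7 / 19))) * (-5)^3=-1060267.86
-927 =-927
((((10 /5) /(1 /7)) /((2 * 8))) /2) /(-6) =-7 /96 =-0.07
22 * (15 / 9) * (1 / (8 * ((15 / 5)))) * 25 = 1375 / 36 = 38.19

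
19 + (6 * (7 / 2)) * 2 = 61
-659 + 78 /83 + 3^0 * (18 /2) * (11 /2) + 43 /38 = -957915 /1577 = -607.43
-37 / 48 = -0.77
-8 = -8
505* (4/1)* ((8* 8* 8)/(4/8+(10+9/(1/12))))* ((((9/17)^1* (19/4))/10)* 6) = 17685504/1343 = 13168.66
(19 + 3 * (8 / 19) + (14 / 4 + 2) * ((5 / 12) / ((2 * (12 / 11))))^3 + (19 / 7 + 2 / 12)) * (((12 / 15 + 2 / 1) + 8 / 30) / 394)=3388017513463 / 18776584028160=0.18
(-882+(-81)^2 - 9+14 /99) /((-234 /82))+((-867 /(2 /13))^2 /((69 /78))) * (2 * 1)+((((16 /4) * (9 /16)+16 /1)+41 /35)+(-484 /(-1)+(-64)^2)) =2678139191029451 /37297260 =71805253.01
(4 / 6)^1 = 2 / 3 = 0.67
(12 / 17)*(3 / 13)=36 / 221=0.16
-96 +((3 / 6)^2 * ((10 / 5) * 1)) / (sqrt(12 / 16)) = -96 +sqrt(3) / 3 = -95.42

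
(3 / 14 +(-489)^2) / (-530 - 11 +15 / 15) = -1115899 / 2520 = -442.82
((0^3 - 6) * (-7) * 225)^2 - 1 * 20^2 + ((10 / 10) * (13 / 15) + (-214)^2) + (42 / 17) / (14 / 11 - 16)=205053422924 / 2295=89347896.70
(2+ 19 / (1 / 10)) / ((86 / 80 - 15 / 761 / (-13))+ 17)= 25326080 / 2384413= 10.62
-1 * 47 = -47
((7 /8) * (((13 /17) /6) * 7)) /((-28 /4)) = -91 /816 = -0.11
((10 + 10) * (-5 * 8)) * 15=-12000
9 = 9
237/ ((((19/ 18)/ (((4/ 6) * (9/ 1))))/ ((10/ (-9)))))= -28440/ 19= -1496.84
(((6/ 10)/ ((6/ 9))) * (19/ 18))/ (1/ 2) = 19/ 10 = 1.90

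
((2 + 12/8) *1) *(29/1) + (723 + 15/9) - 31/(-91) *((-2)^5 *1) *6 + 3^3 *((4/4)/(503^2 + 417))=26316709873/34592649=760.76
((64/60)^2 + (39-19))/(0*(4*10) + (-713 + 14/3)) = -4756/159375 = -0.03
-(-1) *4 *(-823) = -3292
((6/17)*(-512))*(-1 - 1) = 6144/17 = 361.41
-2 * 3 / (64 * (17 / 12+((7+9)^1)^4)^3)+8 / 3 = 3891362421421414306 / 1459260908033030547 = 2.67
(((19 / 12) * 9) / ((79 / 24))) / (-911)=-342 / 71969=-0.00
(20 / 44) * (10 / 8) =25 / 44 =0.57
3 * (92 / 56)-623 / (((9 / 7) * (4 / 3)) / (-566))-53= 4318561 / 21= 205645.76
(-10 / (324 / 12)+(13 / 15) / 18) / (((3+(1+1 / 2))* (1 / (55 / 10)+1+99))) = -0.00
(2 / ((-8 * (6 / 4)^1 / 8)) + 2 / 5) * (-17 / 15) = 238 / 225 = 1.06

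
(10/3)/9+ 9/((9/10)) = 280/27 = 10.37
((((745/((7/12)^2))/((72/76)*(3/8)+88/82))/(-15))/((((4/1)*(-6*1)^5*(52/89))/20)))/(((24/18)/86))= 2221018585/306210996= 7.25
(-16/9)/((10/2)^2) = -16/225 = -0.07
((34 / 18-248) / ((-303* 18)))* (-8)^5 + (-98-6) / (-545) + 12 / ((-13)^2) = -3341950149812 / 2260533015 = -1478.39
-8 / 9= -0.89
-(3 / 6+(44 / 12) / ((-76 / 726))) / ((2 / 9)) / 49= 2952 / 931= 3.17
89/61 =1.46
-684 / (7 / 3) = -2052 / 7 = -293.14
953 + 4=957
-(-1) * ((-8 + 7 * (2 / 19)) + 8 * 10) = 1382 / 19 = 72.74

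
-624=-624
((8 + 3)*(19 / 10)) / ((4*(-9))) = -209 / 360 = -0.58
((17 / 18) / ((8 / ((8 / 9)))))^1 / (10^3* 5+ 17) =17 / 812754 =0.00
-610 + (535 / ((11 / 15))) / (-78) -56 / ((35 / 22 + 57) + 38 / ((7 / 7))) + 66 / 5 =-368741927 / 607750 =-606.73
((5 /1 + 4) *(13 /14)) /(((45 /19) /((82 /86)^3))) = 17023487 /5565490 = 3.06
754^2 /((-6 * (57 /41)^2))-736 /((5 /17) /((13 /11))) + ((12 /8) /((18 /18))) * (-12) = -27876130952 /536085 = -51999.46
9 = 9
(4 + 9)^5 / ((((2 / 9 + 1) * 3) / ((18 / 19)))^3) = 58465280952 / 9129329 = 6404.12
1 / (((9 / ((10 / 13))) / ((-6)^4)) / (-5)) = -7200 / 13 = -553.85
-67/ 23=-2.91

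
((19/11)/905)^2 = 361/99102025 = 0.00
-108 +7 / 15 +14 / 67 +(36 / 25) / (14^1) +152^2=22996.78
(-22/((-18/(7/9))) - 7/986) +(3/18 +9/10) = 2.01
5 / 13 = 0.38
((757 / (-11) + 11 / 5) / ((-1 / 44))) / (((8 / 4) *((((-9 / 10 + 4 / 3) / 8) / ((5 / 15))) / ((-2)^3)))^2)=1776064.38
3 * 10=30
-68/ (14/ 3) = -102/ 7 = -14.57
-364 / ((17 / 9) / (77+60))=-448812 / 17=-26400.71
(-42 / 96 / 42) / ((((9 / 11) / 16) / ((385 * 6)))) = -4235 / 9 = -470.56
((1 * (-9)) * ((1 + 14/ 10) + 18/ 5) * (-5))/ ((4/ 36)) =2430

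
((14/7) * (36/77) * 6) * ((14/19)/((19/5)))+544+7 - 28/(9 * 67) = 1321870435/2394513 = 552.04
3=3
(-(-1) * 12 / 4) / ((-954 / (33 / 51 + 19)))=-167 / 2703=-0.06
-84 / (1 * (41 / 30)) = -2520 / 41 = -61.46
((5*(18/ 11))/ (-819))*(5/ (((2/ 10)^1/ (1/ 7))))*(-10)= 2500/ 7007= 0.36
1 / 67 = 0.01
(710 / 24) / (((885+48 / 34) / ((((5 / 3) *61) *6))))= 20.36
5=5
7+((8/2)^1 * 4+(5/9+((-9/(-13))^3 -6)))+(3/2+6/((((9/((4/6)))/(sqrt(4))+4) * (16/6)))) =33323713/1700478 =19.60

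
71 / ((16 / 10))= 44.38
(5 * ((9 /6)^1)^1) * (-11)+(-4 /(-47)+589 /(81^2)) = -50772701 /616734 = -82.33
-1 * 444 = -444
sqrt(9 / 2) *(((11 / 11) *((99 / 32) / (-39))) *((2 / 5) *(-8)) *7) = 693 *sqrt(2) / 260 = 3.77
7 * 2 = 14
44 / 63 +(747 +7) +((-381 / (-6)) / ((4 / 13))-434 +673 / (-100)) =6556327 / 12600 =520.34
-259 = -259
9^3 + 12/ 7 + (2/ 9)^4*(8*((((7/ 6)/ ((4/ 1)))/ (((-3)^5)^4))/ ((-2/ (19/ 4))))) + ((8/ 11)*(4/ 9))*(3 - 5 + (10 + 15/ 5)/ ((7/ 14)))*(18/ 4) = 765.62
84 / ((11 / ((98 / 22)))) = 4116 / 121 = 34.02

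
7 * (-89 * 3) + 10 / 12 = -11209 / 6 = -1868.17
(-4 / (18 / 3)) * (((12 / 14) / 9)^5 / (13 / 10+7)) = -640 / 1016941149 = -0.00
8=8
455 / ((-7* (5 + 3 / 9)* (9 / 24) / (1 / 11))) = -65 / 22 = -2.95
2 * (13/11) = 2.36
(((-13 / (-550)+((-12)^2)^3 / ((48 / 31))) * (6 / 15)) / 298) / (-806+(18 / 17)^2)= -306526813357 / 95311947500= -3.22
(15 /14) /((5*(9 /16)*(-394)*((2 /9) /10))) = -60 /1379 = -0.04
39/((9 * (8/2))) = 13/12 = 1.08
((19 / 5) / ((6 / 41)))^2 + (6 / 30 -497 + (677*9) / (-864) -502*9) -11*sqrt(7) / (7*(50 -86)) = -4347.47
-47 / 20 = -2.35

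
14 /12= 7 /6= 1.17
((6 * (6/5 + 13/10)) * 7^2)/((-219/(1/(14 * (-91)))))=5/1898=0.00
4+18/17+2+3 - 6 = 4.06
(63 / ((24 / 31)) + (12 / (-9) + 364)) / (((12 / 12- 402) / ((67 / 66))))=-714019 / 635184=-1.12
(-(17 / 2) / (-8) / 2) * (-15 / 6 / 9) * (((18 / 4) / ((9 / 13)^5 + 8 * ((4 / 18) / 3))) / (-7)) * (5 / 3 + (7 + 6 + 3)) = 15054074685 / 6751369856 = 2.23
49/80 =0.61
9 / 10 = 0.90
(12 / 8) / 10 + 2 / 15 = 17 / 60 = 0.28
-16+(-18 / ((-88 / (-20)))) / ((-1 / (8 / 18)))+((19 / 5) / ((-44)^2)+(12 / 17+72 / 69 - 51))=-240076811 / 3784880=-63.43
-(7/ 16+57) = -919/ 16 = -57.44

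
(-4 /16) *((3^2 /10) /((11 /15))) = -27 /88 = -0.31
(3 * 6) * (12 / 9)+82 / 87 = 2170 / 87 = 24.94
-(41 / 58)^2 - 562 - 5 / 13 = -24616057 / 43732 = -562.88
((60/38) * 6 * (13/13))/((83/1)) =180/1577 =0.11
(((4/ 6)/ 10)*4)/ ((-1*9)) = -4/ 135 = -0.03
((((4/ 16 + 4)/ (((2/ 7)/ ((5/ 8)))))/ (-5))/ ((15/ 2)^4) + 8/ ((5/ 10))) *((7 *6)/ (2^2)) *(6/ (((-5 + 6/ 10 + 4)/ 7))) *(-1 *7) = 1111279183/ 9000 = 123475.46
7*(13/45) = 91/45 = 2.02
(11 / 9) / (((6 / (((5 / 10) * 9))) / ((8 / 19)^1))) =22 / 57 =0.39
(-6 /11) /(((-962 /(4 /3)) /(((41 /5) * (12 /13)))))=1968 /343915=0.01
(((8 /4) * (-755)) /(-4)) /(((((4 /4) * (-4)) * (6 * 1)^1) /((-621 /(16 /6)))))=468855 /128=3662.93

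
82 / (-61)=-82 / 61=-1.34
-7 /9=-0.78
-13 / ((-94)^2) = -13 / 8836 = -0.00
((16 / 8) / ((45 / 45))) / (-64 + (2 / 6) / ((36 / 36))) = -0.03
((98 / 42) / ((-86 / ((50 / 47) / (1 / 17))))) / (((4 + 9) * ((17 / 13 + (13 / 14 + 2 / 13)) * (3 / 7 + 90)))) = -58310 / 333895473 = -0.00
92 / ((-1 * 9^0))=-92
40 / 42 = 20 / 21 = 0.95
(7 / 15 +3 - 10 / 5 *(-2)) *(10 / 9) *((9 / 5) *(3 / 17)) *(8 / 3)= 1792 / 255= 7.03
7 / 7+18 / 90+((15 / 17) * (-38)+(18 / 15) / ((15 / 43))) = -12278 / 425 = -28.89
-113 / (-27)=113 / 27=4.19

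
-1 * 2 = -2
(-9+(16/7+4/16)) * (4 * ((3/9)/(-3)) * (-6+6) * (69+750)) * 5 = 0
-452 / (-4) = 113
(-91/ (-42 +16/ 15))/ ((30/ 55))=5005/ 1228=4.08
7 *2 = 14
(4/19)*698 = 2792/19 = 146.95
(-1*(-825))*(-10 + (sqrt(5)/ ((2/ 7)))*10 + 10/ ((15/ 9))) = -3300 + 28875*sqrt(5) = 61266.46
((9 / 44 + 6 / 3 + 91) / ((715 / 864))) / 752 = 110727 / 739310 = 0.15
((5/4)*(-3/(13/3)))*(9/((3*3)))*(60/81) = -25/39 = -0.64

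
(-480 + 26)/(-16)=227/8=28.38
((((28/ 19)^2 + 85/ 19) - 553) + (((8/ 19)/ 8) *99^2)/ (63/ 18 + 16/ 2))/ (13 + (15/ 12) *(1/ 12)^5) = -4144490053632/ 107434750507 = -38.58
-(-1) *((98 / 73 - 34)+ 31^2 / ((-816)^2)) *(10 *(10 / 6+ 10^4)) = -14008192112575 / 4288896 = -3266153.37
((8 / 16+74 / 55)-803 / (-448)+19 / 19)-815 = -19967323 / 24640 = -810.36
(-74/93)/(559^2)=-74/29060733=-0.00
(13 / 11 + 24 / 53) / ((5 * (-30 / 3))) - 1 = -30103 / 29150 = -1.03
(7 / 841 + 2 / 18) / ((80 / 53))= 5989 / 75690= 0.08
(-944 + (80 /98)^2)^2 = 5129971323136 /5764801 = 889878.30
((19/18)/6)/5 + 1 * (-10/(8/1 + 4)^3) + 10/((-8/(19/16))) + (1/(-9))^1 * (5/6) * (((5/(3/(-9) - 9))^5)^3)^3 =-52039277520577006749508941855733129380669133633624713198624627984329/35766395495808088068180469293489030423102573246829051726135673487360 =-1.45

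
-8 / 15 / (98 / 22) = -88 / 735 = -0.12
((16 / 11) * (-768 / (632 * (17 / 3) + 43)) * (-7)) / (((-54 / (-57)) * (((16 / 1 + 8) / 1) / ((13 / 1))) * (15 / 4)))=1770496 / 5382135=0.33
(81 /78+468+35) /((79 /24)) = 157260 /1027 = 153.13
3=3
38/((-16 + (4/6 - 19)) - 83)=-57/176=-0.32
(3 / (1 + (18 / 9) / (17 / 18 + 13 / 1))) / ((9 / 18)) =1506 / 287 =5.25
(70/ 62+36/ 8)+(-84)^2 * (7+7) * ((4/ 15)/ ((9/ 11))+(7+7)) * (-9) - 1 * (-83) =-3948303149/ 310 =-12736461.77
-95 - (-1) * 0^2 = -95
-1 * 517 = -517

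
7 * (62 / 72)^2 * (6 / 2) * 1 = 6727 / 432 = 15.57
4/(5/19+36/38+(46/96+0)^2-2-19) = -175104/856253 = -0.20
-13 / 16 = -0.81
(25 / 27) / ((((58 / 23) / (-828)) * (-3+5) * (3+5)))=-13225 / 696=-19.00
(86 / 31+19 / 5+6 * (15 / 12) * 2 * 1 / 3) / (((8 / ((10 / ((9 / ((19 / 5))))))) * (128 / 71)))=403351 / 119040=3.39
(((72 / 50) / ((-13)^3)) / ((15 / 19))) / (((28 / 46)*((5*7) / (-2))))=5244 / 67283125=0.00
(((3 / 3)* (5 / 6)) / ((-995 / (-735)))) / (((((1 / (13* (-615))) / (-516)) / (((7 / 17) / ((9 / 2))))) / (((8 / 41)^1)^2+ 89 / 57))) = 371676.87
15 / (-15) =-1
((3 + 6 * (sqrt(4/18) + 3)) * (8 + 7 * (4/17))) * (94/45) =480.18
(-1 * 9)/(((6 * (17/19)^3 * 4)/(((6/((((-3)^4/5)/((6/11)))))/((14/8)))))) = -0.06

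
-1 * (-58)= 58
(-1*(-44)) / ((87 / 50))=2200 / 87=25.29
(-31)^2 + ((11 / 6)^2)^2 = 1260097 / 1296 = 972.30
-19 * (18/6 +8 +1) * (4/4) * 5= -1140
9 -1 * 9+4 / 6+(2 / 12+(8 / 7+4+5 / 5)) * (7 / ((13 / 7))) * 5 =3109 / 26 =119.58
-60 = -60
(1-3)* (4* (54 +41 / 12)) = -1378 / 3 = -459.33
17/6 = 2.83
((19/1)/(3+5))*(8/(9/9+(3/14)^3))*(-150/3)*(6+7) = -33888400/2771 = -12229.66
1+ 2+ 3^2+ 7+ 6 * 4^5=6163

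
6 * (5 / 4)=15 / 2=7.50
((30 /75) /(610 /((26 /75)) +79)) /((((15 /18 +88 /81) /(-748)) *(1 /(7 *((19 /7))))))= -92664 /57535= -1.61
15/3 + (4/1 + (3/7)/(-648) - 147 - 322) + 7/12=-694639/1512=-459.42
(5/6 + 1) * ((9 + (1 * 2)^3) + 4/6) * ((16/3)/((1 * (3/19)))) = 88616/81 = 1094.02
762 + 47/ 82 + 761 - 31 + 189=137889/ 82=1681.57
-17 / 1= -17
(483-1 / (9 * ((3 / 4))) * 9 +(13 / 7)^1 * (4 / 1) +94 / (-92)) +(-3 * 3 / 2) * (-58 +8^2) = 461.07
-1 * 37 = -37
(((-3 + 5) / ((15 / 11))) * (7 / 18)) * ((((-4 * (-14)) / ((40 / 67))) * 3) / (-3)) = -36113 / 675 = -53.50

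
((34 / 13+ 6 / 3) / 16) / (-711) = -5 / 12324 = -0.00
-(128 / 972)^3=-32768 / 14348907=-0.00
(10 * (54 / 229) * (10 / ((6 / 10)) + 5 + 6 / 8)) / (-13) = -12105 / 2977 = -4.07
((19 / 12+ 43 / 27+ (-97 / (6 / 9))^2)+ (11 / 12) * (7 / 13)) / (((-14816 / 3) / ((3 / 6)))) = -29728183 / 13867776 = -2.14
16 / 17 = 0.94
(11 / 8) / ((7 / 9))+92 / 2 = 2675 / 56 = 47.77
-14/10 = -7/5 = -1.40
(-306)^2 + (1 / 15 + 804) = 1416601 / 15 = 94440.07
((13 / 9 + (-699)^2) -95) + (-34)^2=4406971 / 9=489663.44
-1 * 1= -1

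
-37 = -37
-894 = -894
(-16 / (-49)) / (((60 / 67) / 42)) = 536 / 35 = 15.31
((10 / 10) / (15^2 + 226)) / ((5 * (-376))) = -1 / 847880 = -0.00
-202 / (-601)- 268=-160866 / 601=-267.66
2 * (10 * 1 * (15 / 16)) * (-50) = -1875 / 2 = -937.50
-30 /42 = -0.71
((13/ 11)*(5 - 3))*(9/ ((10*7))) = 0.30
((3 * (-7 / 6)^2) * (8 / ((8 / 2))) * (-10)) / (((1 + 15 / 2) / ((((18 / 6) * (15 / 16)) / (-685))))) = 735 / 18632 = 0.04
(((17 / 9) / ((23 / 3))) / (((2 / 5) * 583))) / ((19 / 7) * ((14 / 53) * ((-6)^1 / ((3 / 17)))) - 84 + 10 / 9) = -255 / 25889996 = -0.00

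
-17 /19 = -0.89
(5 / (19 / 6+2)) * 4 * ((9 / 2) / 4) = 135 / 31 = 4.35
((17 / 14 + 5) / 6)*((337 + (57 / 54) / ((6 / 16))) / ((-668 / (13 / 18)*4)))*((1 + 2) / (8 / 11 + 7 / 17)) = -646828325 / 2581600896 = -0.25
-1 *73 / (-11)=73 / 11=6.64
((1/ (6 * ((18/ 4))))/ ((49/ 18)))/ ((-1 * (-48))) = 1/ 3528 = 0.00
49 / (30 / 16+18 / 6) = 392 / 39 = 10.05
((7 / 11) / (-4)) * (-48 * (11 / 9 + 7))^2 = -2453248 / 99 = -24780.28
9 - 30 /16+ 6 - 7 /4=91 /8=11.38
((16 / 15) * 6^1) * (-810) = -5184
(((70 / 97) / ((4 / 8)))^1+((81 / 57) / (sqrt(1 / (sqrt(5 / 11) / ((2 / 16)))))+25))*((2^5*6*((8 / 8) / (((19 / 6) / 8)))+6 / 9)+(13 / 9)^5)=1103996210*11^(3 / 4)*sqrt(2)*5^(1 / 4) / 8684577+2759990525 / 212139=14634.05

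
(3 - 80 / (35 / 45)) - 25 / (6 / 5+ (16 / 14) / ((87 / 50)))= -4485021 / 39578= -113.32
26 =26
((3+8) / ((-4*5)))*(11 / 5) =-121 / 100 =-1.21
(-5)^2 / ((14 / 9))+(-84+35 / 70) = -472 / 7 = -67.43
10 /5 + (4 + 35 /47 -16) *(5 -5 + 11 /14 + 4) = -34127 /658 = -51.86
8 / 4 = 2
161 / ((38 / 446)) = 35903 / 19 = 1889.63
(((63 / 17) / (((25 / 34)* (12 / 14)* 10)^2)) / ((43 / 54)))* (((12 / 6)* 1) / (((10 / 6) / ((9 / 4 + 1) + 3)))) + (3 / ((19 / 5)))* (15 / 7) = 183754863 / 71487500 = 2.57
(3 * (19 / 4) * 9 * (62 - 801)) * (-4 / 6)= 63184.50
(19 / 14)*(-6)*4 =-228 / 7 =-32.57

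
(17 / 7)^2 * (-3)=-867 / 49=-17.69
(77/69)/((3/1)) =77/207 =0.37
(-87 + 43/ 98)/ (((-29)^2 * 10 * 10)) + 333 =2744510917/ 8241800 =333.00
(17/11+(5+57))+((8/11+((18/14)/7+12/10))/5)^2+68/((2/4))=36264955346/181575625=199.72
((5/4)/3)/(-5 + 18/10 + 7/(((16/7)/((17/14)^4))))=78400/650703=0.12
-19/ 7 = -2.71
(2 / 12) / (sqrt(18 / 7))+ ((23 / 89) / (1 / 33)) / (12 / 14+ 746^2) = 5313 / 346710002+ sqrt(14) / 36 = 0.10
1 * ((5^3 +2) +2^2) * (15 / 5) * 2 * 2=1572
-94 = -94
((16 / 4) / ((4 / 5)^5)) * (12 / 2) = 9375 / 128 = 73.24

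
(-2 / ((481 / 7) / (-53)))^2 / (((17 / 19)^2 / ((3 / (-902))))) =-298130406 / 30155361379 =-0.01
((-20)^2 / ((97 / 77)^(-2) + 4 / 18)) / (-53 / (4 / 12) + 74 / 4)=-67744800 / 20282299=-3.34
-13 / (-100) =13 / 100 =0.13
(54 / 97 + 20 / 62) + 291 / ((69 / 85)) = 24853527 / 69161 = 359.36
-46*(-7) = 322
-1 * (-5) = 5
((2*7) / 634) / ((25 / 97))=679 / 7925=0.09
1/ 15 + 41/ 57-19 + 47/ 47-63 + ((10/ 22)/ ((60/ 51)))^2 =-44176531/ 551760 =-80.06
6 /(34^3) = 3 /19652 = 0.00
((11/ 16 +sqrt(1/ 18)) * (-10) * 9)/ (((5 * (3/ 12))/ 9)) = -891/ 2-108 * sqrt(2) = -598.24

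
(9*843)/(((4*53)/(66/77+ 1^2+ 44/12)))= 73341/371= 197.68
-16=-16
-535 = -535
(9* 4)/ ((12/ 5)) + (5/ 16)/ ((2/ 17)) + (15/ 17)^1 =10085/ 544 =18.54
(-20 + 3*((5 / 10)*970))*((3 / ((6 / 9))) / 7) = 1845 / 2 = 922.50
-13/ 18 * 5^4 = -8125/ 18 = -451.39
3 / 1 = 3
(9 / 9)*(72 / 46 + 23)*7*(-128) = -506240 / 23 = -22010.43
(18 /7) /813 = 6 /1897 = 0.00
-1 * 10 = -10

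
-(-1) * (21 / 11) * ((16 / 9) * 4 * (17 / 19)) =12.15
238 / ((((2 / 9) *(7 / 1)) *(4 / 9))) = 1377 / 4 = 344.25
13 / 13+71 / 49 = 120 / 49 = 2.45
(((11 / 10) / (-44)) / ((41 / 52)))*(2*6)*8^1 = -3.04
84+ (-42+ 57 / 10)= 47.70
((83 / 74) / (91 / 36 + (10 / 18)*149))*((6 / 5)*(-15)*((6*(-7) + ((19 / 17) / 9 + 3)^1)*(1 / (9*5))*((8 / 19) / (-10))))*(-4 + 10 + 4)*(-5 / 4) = 0.11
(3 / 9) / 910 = 1 / 2730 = 0.00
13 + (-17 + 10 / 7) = -18 / 7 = -2.57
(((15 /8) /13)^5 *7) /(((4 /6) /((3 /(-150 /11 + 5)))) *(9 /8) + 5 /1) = 0.00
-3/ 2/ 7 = -3/ 14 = -0.21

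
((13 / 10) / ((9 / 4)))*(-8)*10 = -416 / 9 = -46.22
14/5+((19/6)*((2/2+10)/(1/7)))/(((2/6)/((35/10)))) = 51261/20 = 2563.05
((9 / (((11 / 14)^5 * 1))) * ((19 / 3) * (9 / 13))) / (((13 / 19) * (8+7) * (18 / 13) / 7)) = 679540624 / 10468315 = 64.91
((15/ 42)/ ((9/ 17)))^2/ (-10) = -1445/ 31752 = -0.05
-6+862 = 856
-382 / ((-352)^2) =-191 / 61952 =-0.00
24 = 24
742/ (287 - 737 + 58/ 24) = -8904/ 5371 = -1.66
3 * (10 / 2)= 15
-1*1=-1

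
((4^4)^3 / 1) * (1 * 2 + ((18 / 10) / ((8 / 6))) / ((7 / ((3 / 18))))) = 1193279488 / 35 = 34093699.66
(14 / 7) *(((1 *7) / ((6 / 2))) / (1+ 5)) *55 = 385 / 9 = 42.78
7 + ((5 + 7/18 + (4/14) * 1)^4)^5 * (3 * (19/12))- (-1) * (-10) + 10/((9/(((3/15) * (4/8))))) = 23167247427143690080510027087507367070791414177518588712419/4068842636014150082535229360723002082197504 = 5693817505274274.29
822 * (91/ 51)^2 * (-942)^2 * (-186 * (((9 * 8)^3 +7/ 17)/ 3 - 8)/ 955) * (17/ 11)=-52802507521059874032/ 607189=-86962226787803.92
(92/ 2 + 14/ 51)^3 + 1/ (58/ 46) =381186474973/ 3846879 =99089.80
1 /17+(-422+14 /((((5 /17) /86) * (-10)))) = -353303 /425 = -831.30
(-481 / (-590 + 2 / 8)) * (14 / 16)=481 / 674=0.71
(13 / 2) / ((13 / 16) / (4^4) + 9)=26624 / 36877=0.72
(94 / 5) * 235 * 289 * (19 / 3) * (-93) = -752036378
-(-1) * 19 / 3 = 19 / 3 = 6.33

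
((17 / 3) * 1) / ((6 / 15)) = 85 / 6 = 14.17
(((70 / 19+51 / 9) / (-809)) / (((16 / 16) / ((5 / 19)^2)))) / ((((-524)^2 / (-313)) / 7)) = 29195075 / 4570809834768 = 0.00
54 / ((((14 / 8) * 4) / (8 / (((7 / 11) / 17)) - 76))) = 52056 / 49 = 1062.37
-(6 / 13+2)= -32 / 13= -2.46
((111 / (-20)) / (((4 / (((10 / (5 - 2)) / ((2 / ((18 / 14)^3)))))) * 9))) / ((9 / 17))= -5661 / 5488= -1.03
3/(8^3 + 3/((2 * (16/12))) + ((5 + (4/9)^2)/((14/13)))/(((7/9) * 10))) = 52920/9062471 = 0.01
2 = 2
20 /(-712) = -5 /178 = -0.03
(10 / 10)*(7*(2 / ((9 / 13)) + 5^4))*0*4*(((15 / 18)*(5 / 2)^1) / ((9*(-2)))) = 0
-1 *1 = -1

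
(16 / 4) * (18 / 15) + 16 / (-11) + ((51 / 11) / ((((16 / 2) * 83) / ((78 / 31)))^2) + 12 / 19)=440232766429 / 110691900880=3.98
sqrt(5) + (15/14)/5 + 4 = sqrt(5) + 59/14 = 6.45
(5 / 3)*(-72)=-120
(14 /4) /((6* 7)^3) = 1 /21168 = 0.00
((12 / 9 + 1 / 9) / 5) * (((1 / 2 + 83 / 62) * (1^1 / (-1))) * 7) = -1729 / 465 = -3.72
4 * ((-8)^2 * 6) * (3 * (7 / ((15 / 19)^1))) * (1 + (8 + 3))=2451456 / 5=490291.20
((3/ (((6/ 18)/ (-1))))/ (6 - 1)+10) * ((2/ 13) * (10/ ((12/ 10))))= 410/ 39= 10.51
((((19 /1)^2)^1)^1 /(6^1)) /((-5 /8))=-1444 /15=-96.27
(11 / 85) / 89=11 / 7565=0.00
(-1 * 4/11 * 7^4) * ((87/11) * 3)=-2506644/121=-20716.07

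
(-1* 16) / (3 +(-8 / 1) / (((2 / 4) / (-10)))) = -0.10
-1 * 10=-10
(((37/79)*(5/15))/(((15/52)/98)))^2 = 35551856704/12638025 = 2813.09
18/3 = 6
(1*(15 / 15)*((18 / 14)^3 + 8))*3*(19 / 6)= 65987 / 686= 96.19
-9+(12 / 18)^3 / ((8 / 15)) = -76 / 9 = -8.44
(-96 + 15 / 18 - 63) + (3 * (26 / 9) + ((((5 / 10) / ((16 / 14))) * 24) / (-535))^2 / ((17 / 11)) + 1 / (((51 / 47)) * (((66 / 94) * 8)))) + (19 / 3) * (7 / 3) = -57616699553 / 428192600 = -134.56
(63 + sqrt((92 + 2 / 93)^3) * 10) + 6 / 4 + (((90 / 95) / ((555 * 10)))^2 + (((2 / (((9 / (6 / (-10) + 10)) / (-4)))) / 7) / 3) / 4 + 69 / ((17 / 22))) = 305063416517959 / 1984866896250 + 85580 * sqrt(795894) / 8649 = 8981.12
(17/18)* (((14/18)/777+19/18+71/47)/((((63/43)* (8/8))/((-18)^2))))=176225825/328671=536.18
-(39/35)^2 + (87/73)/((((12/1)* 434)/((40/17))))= -58489016/47126975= -1.24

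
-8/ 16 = -1/ 2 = -0.50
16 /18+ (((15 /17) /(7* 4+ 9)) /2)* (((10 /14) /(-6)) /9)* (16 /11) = 0.89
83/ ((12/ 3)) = 83/ 4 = 20.75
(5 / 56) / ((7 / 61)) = 305 / 392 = 0.78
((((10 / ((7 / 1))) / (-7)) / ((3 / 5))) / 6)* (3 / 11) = -25 / 1617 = -0.02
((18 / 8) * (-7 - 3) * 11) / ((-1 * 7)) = 495 / 14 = 35.36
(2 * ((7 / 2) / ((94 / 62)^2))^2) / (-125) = -45252529 / 1219920250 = -0.04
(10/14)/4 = 5/28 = 0.18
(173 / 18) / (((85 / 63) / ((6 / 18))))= 1211 / 510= 2.37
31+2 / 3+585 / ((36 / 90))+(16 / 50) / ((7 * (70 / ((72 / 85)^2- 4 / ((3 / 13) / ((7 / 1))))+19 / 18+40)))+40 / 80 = 23353335454949 / 15624432075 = 1494.67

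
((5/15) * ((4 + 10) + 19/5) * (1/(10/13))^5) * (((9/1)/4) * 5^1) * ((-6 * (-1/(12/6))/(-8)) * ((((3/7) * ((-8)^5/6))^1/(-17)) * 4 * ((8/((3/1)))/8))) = -6344654784/371875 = -17061.26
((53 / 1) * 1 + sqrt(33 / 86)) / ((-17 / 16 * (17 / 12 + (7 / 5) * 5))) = -10176 / 1717 - 96 * sqrt(2838) / 73831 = -6.00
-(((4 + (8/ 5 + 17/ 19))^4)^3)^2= -9264968280261038567956647245110618281321510237969774168009357424321/ 291989024338772703273075537557661533355712890625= -31730536109164154999.03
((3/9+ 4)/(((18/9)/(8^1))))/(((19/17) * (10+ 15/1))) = 884/1425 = 0.62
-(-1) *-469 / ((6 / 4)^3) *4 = -15008 / 27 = -555.85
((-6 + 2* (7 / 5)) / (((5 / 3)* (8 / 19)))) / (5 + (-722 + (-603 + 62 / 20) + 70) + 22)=76 / 20415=0.00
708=708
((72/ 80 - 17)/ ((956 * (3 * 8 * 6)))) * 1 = -0.00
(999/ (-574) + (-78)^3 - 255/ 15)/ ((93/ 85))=-23154306425/ 53382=-433747.45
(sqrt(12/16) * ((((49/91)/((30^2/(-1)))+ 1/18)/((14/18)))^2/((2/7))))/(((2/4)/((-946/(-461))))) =195561377 * sqrt(3)/5453630000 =0.06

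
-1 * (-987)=987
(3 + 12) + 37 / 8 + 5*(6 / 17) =2909 / 136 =21.39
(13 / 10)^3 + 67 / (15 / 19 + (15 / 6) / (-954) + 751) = 2.29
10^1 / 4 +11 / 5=47 / 10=4.70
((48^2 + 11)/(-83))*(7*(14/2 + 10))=-275485/83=-3319.10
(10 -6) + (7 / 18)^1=79 / 18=4.39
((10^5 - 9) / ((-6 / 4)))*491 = -98191162 / 3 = -32730387.33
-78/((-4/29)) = 565.50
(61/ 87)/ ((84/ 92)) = 1403/ 1827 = 0.77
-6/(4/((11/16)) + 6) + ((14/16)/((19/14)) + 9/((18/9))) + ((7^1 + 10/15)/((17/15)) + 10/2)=1377419/83980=16.40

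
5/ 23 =0.22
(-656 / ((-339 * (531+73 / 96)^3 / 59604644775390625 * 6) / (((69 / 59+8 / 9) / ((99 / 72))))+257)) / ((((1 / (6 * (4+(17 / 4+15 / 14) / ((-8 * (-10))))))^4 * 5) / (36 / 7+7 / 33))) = -9587304300810516545723991394042968750 / 9895604703577309018142179756417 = -968844.71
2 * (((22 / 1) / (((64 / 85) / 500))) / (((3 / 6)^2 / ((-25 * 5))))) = -14609375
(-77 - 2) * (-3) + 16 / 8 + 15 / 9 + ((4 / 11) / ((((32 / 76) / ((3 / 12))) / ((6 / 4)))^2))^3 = 240.69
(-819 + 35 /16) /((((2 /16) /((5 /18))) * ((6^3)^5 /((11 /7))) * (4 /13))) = -1334905 /67706637778944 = -0.00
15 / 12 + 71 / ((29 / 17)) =42.87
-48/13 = -3.69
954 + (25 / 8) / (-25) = 7631 / 8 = 953.88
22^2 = 484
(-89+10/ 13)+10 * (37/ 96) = -52651/ 624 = -84.38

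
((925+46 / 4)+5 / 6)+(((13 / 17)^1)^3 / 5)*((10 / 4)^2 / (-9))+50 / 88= 937.84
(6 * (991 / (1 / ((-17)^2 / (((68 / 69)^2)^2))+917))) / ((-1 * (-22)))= 67389350733 / 228644063351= 0.29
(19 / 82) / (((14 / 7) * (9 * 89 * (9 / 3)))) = 19 / 394092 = 0.00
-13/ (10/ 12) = -78/ 5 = -15.60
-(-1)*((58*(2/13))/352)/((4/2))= 29/2288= 0.01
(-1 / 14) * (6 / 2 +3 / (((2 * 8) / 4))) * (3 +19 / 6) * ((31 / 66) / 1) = -5735 / 7392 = -0.78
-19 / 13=-1.46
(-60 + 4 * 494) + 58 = 1974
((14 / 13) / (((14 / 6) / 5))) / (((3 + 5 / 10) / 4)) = 2.64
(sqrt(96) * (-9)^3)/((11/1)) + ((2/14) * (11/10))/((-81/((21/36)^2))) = -2916 * sqrt(6)/11 - 77/116640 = -649.34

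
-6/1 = -6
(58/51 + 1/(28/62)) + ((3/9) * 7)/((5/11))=10097/1190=8.48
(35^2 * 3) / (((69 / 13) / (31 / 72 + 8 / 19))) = 589.65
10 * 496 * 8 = 39680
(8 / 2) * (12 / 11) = 48 / 11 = 4.36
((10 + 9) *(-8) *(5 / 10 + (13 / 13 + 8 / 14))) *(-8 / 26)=8816 / 91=96.88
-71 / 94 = -0.76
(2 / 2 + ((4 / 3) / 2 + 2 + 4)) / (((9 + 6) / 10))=46 / 9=5.11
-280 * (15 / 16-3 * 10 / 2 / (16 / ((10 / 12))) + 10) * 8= -22750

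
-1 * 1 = -1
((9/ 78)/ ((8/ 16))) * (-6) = -18/ 13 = -1.38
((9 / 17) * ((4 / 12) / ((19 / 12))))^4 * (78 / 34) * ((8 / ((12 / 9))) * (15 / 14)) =2947726080 / 1295260288679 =0.00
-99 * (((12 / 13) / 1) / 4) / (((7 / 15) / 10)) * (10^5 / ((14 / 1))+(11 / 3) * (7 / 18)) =-2227944675 / 637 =-3497558.36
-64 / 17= -3.76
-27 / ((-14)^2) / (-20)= 27 / 3920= 0.01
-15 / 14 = -1.07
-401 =-401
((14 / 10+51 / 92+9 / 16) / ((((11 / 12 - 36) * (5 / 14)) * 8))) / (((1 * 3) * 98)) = -11 / 128800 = -0.00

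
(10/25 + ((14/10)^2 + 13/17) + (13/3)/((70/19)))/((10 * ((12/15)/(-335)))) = -5143657/28560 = -180.10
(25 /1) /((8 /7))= 175 /8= 21.88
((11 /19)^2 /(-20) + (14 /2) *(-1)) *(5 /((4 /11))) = -557271 /5776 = -96.48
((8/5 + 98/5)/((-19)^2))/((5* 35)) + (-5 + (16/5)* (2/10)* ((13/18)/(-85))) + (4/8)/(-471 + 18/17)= -257717028643/51479917650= -5.01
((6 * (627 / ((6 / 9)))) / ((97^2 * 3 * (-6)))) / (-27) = 209 / 169362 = 0.00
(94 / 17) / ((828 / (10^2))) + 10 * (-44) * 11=-17029610 / 3519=-4839.33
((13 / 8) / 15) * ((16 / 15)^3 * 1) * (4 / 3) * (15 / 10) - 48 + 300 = 12770812 / 50625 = 252.26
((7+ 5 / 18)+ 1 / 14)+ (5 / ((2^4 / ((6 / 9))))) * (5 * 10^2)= 14051 / 126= 111.52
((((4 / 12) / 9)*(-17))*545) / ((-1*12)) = 9265 / 324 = 28.60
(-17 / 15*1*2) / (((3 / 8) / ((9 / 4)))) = -68 / 5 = -13.60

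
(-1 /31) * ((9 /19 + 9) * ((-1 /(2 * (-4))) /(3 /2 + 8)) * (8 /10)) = -36 /11191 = -0.00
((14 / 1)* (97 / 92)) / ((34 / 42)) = 14259 / 782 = 18.23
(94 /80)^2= 2209 /1600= 1.38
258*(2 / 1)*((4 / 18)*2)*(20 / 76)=3440 / 57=60.35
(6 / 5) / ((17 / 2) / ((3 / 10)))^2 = 54 / 36125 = 0.00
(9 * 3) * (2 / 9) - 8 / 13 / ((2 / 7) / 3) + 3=33 / 13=2.54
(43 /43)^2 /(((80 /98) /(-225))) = -2205 /8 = -275.62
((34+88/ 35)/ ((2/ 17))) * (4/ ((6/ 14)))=14484/ 5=2896.80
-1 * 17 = -17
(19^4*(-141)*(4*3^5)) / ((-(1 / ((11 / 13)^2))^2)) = 261499294804572 / 28561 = 9155817191.43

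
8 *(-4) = -32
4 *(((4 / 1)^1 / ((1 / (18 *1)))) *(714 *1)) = 205632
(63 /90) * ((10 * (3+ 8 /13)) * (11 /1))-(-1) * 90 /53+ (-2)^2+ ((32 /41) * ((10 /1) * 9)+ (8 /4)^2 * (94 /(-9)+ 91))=172006457 /254241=676.55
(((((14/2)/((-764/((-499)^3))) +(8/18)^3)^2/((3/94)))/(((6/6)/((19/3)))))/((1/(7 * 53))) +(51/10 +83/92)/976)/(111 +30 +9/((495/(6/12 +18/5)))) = 411112041745548933375859887972565295/607831634404629484704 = 676358416501689.31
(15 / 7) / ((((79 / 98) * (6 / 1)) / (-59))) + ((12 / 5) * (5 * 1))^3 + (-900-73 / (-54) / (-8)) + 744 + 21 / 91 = 1545.92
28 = 28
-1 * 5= -5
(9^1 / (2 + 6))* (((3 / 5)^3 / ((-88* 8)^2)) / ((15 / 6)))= 243 / 1239040000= 0.00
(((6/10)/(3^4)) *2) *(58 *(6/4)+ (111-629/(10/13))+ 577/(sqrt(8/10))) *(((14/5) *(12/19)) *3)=-347032/7125+ 32312 *sqrt(5)/1425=2.00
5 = 5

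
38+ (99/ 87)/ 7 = 7747/ 203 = 38.16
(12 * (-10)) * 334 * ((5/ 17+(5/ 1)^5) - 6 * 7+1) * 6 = -12609087840/ 17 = -741711049.41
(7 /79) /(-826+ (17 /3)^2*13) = -0.00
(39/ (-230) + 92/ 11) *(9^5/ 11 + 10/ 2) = 612642512/ 13915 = 44027.49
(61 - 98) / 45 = -0.82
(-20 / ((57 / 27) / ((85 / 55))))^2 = 9363600 / 43681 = 214.36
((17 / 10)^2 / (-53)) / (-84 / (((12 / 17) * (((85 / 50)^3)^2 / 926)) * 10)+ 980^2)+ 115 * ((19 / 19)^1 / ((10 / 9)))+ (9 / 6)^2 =763917595427491327 / 7223807052840000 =105.75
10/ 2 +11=16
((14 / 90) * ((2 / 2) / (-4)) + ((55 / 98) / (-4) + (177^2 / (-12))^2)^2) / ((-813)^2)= 1285007812204480936997 / 18282085274880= 70287814.16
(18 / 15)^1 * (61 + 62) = 738 / 5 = 147.60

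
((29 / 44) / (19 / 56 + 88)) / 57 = 406 / 3101769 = 0.00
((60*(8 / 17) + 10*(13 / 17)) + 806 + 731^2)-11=9098262 / 17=535191.88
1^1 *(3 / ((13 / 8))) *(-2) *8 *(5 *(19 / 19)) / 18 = -320 / 39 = -8.21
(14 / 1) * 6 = 84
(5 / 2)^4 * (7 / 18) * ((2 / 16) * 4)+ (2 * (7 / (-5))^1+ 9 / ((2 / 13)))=182291 / 2880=63.30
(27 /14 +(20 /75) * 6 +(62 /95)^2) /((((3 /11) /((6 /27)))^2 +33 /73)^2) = 311869718885912 /302426162024175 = 1.03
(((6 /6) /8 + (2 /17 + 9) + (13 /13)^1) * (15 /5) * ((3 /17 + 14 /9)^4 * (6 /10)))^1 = 1373930004125 /8280606024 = 165.92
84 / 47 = 1.79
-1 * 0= 0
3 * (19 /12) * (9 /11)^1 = 171 /44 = 3.89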